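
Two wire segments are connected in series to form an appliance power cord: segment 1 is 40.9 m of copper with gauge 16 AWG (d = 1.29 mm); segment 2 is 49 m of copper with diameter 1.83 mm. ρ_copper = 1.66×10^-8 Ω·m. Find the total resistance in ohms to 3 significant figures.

Segment 1: A = π(1.29/2 mm)² = π(6.4500e-04 m)² = 1.307e-06 m²
R₁ = ρL/A = (1.66×10^-8)(40.9)/(1.307e-06) = 0.5195 Ω
Segment 2: A = π(d/2)² = π(9.1500e-04 m)² = 2.630e-06 m²
R₂ = (1.66×10^-8)(49)/(2.630e-06) = 0.3093 Ω
R = R₁ + R₂ = 0.829 Ω

0.829 Ω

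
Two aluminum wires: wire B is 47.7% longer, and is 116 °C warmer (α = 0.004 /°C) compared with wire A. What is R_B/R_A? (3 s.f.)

R ∝ ρL/d² with ρ ∝ (1+αΔT), so R_B/R_A = (1 + 47.7/100) × (1 + 0.004×116)
= 1.477 × 1.464 = 2.16

2.16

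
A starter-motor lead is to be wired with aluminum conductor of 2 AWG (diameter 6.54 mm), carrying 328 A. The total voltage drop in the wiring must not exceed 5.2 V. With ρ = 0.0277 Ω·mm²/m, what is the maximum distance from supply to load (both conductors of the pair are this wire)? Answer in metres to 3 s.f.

9.61 m

ρ = 0.0277 Ω·mm²/m = 2.77×10^-8 Ω·m
A = π(6.54/2 mm)² = π(3.2700e-03 m)² = 3.359e-05 m²
L_max = V_max·A/(2·ρI) = (5.2)(3.359e-05)/(2×2.77×10^-8×328) = 9.61 m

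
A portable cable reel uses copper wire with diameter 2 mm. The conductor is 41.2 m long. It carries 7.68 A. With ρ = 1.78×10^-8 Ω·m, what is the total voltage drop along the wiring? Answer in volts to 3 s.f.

A = π(d/2)² = π(1.0000e-03 m)² = 3.142e-06 m²
R = ρL/A = (1.78×10^-8)(41.2)/(3.142e-06) = 0.2334 Ω
V = IR = 7.68 × 0.2334 = 1.79 V

1.79 V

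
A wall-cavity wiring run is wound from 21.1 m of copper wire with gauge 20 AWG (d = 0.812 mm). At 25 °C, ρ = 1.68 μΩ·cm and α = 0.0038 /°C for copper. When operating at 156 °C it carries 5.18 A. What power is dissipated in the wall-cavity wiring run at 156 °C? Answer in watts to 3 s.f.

27.5 W

ρ = 1.68 μΩ·cm = 1.68×10^-8 Ω·m
A = π(0.812/2 mm)² = π(4.0600e-04 m)² = 5.178e-07 m²
R₍25₎ = ρL/A = (1.68×10^-8)(21.1)/(5.178e-07) = 0.6845 Ω
R₍156₎ = R₍25₎(1 + αΔT) = 0.6845 × (1 + 0.0038×131) = 1.025 Ω
P = I²R = (5.18)² × 1.025 = 27.5 W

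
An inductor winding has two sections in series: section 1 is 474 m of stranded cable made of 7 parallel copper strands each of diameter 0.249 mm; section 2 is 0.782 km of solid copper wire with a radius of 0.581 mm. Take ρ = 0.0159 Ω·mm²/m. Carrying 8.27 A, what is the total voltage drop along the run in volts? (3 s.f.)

ρ = 0.0159 Ω·mm²/m = 1.59×10^-8 Ω·m
Section 1: A_strand = π(1.2450e-04)² = 4.870e-08 m²; R₁ = ρL/(N·A_s) = (1.59×10^-8)(474)/(7×4.870e-08) = 22.11 Ω
Section 2: A = πr² = π(5.8100e-04 m)² = 1.060e-06 m²
R₂ = (1.59×10^-8)(782)/(1.060e-06) = 11.72 Ω
R = R₁ + R₂ = 33.83 Ω
V = IR = 8.27 × 33.83 = 280 V

280 V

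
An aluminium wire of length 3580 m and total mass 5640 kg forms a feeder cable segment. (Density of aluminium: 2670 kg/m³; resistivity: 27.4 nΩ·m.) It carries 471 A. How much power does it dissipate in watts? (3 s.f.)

ρ = 27.4 nΩ·m = 2.74×10^-8 Ω·m
A = m/(density·L) = 5640/(2670×3580) = 5.9004e-04 m²
R = ρL/A = (2.74×10^-8)(3580)/(5.9004e-04) = 0.1662 Ω
P = I²R = (471)² × 0.1662 = 36900 W

36900 W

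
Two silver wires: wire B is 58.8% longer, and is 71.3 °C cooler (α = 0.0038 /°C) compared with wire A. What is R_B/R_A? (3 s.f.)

1.16

R ∝ ρL/d² with ρ ∝ (1+αΔT), so R_B/R_A = (1 + 58.8/100) × (1 − 0.0038×71.3)
= 1.588 × 0.7291 = 1.16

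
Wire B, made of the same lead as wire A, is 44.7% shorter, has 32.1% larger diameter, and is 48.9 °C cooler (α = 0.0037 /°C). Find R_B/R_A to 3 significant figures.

0.260

R ∝ ρL/d² with ρ ∝ (1+αΔT), so R_B/R_A = (1 − 44.7/100) × (1 + 32.1/100)⁻² × (1 − 0.0037×48.9)
= 0.553 × 0.573 × 0.8191 = 0.260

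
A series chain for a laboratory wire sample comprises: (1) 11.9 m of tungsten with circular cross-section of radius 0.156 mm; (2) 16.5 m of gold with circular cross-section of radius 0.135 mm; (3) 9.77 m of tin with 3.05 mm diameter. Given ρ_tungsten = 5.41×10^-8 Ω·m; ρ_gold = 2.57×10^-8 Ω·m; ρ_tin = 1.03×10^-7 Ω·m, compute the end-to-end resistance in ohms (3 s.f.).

16.0 Ω

Seg 1: A = πr² = π(1.5600e-04 m)² = 7.645e-08 m²
R_1 = (5.41×10^-8)(11.9)/(7.645e-08) = 8.421 Ω
Seg 2: A = πr² = π(1.3500e-04 m)² = 5.726e-08 m²
R_2 = (2.57×10^-8)(16.5)/(5.726e-08) = 7.406 Ω
Seg 3: A = π(d/2)² = π(1.5250e-03 m)² = 7.306e-06 m²
R_3 = (1.03×10^-7)(9.77)/(7.306e-06) = 0.1377 Ω
R_total = R_1 + R_2 + R_3 = 16.0 Ω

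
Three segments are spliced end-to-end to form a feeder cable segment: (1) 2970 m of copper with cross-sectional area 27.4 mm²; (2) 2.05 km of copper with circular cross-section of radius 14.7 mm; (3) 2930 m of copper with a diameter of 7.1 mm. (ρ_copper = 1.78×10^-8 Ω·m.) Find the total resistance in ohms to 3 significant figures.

Seg 1: A = 27.4 mm² = 2.740e-05 m²
R_1 = (1.78×10^-8)(2970)/(2.740e-05) = 1.929 Ω
Seg 2: A = πr² = π(1.4700e-02 m)² = 6.789e-04 m²
R_2 = (1.78×10^-8)(2050)/(6.789e-04) = 0.05375 Ω
Seg 3: A = π(d/2)² = π(3.5500e-03 m)² = 3.959e-05 m²
R_3 = (1.78×10^-8)(2930)/(3.959e-05) = 1.317 Ω
R_total = R_1 + R_2 + R_3 = 3.30 Ω

3.30 Ω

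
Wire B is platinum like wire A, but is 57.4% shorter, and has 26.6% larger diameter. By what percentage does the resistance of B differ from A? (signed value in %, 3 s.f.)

-73.4%

R ∝ L/d², so R_B/R_A = (1 − 57.4/100) × (1 + 26.6/100)⁻²
= 0.426 × 0.6239 = 0.2658
(R_B − R_A)/R_A = 0.2658 − 1 = -73.4%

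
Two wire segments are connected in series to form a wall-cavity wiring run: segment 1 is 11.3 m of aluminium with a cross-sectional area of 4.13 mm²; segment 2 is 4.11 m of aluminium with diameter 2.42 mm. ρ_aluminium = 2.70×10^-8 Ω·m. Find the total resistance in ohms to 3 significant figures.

Segment 1: A = 4.13 mm² = 4.130e-06 m²
R₁ = ρL/A = (2.70×10^-8)(11.3)/(4.130e-06) = 0.07387 Ω
Segment 2: A = π(d/2)² = π(1.2100e-03 m)² = 4.600e-06 m²
R₂ = (2.70×10^-8)(4.11)/(4.600e-06) = 0.02413 Ω
R = R₁ + R₂ = 0.0980 Ω

0.0980 Ω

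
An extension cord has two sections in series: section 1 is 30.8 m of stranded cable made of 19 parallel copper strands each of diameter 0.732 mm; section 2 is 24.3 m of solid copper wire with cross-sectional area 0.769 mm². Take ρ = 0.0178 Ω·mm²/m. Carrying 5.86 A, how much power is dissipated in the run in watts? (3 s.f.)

ρ = 0.0178 Ω·mm²/m = 1.78×10^-8 Ω·m
Section 1: A_strand = π(3.6600e-04)² = 4.208e-07 m²; R₁ = ρL/(N·A_s) = (1.78×10^-8)(30.8)/(19×4.208e-07) = 0.06857 Ω
Section 2: A = 0.769 mm² = 7.690e-07 m²
R₂ = (1.78×10^-8)(24.3)/(7.690e-07) = 0.5625 Ω
R = R₁ + R₂ = 0.631 Ω
P = I²R = (5.86)² × 0.631 = 21.7 W

21.7 W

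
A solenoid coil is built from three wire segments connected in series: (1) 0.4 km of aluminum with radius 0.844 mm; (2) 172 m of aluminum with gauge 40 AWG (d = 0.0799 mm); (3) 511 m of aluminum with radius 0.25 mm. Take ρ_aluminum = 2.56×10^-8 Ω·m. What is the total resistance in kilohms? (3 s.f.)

0.949 kΩ

Seg 1: A = πr² = π(8.4400e-04 m)² = 2.238e-06 m²
R_1 = (2.56×10^-8)(400)/(2.238e-06) = 4.576 Ω
Seg 2: A = π(0.0799/2 mm)² = π(3.9950e-05 m)² = 5.014e-09 m²
R_2 = (2.56×10^-8)(172)/(5.014e-09) = 878.2 Ω
Seg 3: A = πr² = π(2.5000e-04 m)² = 1.963e-07 m²
R_3 = (2.56×10^-8)(511)/(1.963e-07) = 66.62 Ω
R_total = R_1 + R_2 + R_3 = 0.949 kΩ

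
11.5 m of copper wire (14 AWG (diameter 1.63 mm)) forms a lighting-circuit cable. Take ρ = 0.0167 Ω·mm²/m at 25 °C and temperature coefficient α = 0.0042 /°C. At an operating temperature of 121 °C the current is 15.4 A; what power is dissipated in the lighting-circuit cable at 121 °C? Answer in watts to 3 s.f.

30.6 W

ρ = 0.0167 Ω·mm²/m = 1.67×10^-8 Ω·m
A = π(1.63/2 mm)² = π(8.1500e-04 m)² = 2.087e-06 m²
R₍25₎ = ρL/A = (1.67×10^-8)(11.5)/(2.087e-06) = 0.09203 Ω
R₍121₎ = R₍25₎(1 + αΔT) = 0.09203 × (1 + 0.0042×96) = 0.1291 Ω
P = I²R = (15.4)² × 0.1291 = 30.6 W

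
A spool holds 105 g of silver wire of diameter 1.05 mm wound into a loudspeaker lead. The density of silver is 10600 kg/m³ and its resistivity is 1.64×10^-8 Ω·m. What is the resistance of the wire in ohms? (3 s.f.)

A = π(d/2)² = π(5.2500e-04 m)² = 8.6590e-07 m²
L = m/(density·A) = 0.105/(10600×8.6590e-07) = 11.44 m
R = ρL/A = (1.64×10^-8)(11.44)/(8.6590e-07) = 0.217 Ω

0.217 Ω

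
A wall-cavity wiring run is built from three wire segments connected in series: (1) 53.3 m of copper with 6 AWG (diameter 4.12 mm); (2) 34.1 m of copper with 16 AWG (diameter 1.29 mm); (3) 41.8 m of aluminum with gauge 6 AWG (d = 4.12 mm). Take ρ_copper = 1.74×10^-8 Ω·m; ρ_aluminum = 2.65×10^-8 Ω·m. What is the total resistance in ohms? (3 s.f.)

Seg 1: A = π(4.12/2 mm)² = π(2.0600e-03 m)² = 1.333e-05 m²
R_1 = (1.74×10^-8)(53.3)/(1.333e-05) = 0.06957 Ω
Seg 2: A = π(1.29/2 mm)² = π(6.4500e-04 m)² = 1.307e-06 m²
R_2 = (1.74×10^-8)(34.1)/(1.307e-06) = 0.454 Ω
Seg 3: A = π(4.12/2 mm)² = π(2.0600e-03 m)² = 1.333e-05 m²
R_3 = (2.65×10^-8)(41.8)/(1.333e-05) = 0.08309 Ω
R_total = R_1 + R_2 + R_3 = 0.607 Ω

0.607 Ω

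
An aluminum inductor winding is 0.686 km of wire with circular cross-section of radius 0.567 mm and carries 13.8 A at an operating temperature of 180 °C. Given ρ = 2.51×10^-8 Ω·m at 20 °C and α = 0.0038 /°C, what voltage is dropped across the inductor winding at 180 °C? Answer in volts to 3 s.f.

A = πr² = π(5.6700e-04 m)² = 1.010e-06 m²
R₍20₎ = ρL/A = (2.51×10^-8)(686)/(1.010e-06) = 17.05 Ω
R₍180₎ = R₍20₎(1 + αΔT) = 17.05 × (1 + 0.0038×160) = 27.41 Ω
V = IR = 13.8 × 27.41 = 378 V

378 V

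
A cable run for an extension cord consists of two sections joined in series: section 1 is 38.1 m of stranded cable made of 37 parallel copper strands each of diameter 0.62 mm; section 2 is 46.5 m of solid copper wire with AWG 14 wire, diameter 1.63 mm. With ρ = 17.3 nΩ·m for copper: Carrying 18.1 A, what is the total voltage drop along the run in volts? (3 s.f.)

ρ = 17.3 nΩ·m = 1.73×10^-8 Ω·m
Section 1: A_strand = π(3.1000e-04)² = 3.019e-07 m²; R₁ = ρL/(N·A_s) = (1.73×10^-8)(38.1)/(37×3.019e-07) = 0.05901 Ω
Section 2: A = π(1.63/2 mm)² = π(8.1500e-04 m)² = 2.087e-06 m²
R₂ = (1.73×10^-8)(46.5)/(2.087e-06) = 0.3855 Ω
R = R₁ + R₂ = 0.4445 Ω
V = IR = 18.1 × 0.4445 = 8.05 V

8.05 V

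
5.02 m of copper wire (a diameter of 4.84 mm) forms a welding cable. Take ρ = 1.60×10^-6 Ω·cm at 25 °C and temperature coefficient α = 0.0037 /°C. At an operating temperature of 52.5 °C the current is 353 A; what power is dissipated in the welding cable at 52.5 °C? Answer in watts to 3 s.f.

ρ = 1.60×10^-6 Ω·cm = 1.60×10^-8 Ω·m
A = π(d/2)² = π(2.4200e-03 m)² = 1.840e-05 m²
R₍25₎ = ρL/A = (1.60×10^-8)(5.02)/(1.840e-05) = 0.004366 Ω
R₍52.5₎ = R₍25₎(1 + αΔT) = 0.004366 × (1 + 0.0037×27.5) = 0.00481 Ω
P = I²R = (353)² × 0.00481 = 599 W

599 W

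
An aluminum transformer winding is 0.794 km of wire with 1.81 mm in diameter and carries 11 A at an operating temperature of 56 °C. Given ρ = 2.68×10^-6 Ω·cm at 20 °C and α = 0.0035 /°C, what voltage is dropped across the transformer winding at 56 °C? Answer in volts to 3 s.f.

ρ = 2.68×10^-6 Ω·cm = 2.68×10^-8 Ω·m
A = π(d/2)² = π(9.0500e-04 m)² = 2.573e-06 m²
R₍20₎ = ρL/A = (2.68×10^-8)(794)/(2.573e-06) = 8.27 Ω
R₍56₎ = R₍20₎(1 + αΔT) = 8.27 × (1 + 0.0035×36) = 9.312 Ω
V = IR = 11 × 9.312 = 102 V

102 V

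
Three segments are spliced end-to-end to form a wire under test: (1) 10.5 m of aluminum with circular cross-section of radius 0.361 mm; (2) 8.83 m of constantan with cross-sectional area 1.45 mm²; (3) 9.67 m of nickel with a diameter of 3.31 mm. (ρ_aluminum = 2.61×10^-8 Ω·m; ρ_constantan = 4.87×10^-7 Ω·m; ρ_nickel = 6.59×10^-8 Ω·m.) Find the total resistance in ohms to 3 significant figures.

Seg 1: A = πr² = π(3.6100e-04 m)² = 4.094e-07 m²
R_1 = (2.61×10^-8)(10.5)/(4.094e-07) = 0.6694 Ω
Seg 2: A = 1.45 mm² = 1.450e-06 m²
R_2 = (4.87×10^-7)(8.83)/(1.450e-06) = 2.966 Ω
Seg 3: A = π(d/2)² = π(1.6550e-03 m)² = 8.605e-06 m²
R_3 = (6.59×10^-8)(9.67)/(8.605e-06) = 0.07406 Ω
R_total = R_1 + R_2 + R_3 = 3.71 Ω

3.71 Ω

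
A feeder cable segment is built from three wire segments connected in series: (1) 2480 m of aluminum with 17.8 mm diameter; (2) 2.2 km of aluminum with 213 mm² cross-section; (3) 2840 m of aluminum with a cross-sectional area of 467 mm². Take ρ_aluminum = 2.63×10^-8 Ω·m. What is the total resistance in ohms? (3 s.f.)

Seg 1: A = π(d/2)² = π(8.9000e-03 m)² = 2.488e-04 m²
R_1 = (2.63×10^-8)(2480)/(2.488e-04) = 0.2621 Ω
Seg 2: A = 213 mm² = 2.130e-04 m²
R_2 = (2.63×10^-8)(2200)/(2.130e-04) = 0.2716 Ω
Seg 3: A = 467 mm² = 4.670e-04 m²
R_3 = (2.63×10^-8)(2840)/(4.670e-04) = 0.1599 Ω
R_total = R_1 + R_2 + R_3 = 0.694 Ω

0.694 Ω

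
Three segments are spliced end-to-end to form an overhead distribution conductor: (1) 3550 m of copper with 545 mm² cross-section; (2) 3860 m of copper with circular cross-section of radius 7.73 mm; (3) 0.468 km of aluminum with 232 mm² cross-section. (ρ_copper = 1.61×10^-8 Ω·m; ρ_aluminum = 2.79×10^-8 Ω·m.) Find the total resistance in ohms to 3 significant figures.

0.492 Ω

Seg 1: A = 545 mm² = 5.450e-04 m²
R_1 = (1.61×10^-8)(3550)/(5.450e-04) = 0.1049 Ω
Seg 2: A = πr² = π(7.7300e-03 m)² = 1.877e-04 m²
R_2 = (1.61×10^-8)(3860)/(1.877e-04) = 0.3311 Ω
Seg 3: A = 232 mm² = 2.320e-04 m²
R_3 = (2.79×10^-8)(468)/(2.320e-04) = 0.05628 Ω
R_total = R_1 + R_2 + R_3 = 0.492 Ω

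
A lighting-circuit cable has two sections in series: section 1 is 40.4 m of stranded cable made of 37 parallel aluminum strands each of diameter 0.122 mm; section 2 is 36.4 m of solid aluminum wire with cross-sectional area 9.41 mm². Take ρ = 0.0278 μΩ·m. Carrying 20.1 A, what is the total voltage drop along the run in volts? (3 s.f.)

54.4 V

ρ = 0.0278 μΩ·m = 2.78×10^-8 Ω·m
Section 1: A_strand = π(6.1000e-05)² = 1.169e-08 m²; R₁ = ρL/(N·A_s) = (2.78×10^-8)(40.4)/(37×1.169e-08) = 2.597 Ω
Section 2: A = 9.41 mm² = 9.410e-06 m²
R₂ = (2.78×10^-8)(36.4)/(9.410e-06) = 0.1075 Ω
R = R₁ + R₂ = 2.704 Ω
V = IR = 20.1 × 2.704 = 54.4 V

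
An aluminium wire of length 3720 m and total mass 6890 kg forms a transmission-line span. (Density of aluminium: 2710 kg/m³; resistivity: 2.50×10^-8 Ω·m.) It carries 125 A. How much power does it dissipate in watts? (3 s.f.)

2130 W

A = m/(density·L) = 6890/(2710×3720) = 6.8345e-04 m²
R = ρL/A = (2.50×10^-8)(3720)/(6.8345e-04) = 0.1361 Ω
P = I²R = (125)² × 0.1361 = 2130 W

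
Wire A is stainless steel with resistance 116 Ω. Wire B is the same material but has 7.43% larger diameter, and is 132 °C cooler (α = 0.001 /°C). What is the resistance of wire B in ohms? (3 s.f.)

R ∝ ρL/d² with ρ ∝ (1+αΔT), so R_B/R_A = (1 + 7.43/100)⁻² × (1 − 0.001×132)
= 0.8665 × 0.868 = 0.7521
R_B = 0.7521 × 116 = 87.2 Ω

87.2 Ω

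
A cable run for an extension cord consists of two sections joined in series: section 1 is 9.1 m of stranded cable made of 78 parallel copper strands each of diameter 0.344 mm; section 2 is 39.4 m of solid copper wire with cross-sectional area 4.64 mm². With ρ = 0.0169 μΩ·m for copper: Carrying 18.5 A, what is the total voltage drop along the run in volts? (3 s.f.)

ρ = 0.0169 μΩ·m = 1.69×10^-8 Ω·m
Section 1: A_strand = π(1.7200e-04)² = 9.294e-08 m²; R₁ = ρL/(N·A_s) = (1.69×10^-8)(9.1)/(78×9.294e-08) = 0.02121 Ω
Section 2: A = 4.64 mm² = 4.640e-06 m²
R₂ = (1.69×10^-8)(39.4)/(4.640e-06) = 0.1435 Ω
R = R₁ + R₂ = 0.1647 Ω
V = IR = 18.5 × 0.1647 = 3.05 V

3.05 V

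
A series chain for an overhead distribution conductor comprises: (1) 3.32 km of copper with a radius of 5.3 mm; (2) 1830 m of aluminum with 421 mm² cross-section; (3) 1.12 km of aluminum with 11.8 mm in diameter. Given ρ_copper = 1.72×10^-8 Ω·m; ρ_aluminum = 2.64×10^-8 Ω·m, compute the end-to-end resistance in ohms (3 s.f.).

Seg 1: A = πr² = π(5.3000e-03 m)² = 8.825e-05 m²
R_1 = (1.72×10^-8)(3320)/(8.825e-05) = 0.6471 Ω
Seg 2: A = 421 mm² = 4.210e-04 m²
R_2 = (2.64×10^-8)(1830)/(4.210e-04) = 0.1148 Ω
Seg 3: A = π(d/2)² = π(5.9000e-03 m)² = 1.094e-04 m²
R_3 = (2.64×10^-8)(1120)/(1.094e-04) = 0.2704 Ω
R_total = R_1 + R_2 + R_3 = 1.03 Ω

1.03 Ω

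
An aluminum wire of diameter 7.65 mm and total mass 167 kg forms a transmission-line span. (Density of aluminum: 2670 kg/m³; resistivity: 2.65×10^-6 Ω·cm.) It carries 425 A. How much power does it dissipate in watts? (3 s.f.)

1.42×10^5 W

ρ = 2.65×10^-6 Ω·cm = 2.65×10^-8 Ω·m
A = π(d/2)² = π(3.8250e-03 m)² = 4.5963e-05 m²
L = m/(density·A) = 167/(2670×4.5963e-05) = 1361 m
R = ρL/A = (2.65×10^-8)(1361)/(4.5963e-05) = 0.7846 Ω
P = I²R = (425)² × 0.7846 = 1.42×10^5 W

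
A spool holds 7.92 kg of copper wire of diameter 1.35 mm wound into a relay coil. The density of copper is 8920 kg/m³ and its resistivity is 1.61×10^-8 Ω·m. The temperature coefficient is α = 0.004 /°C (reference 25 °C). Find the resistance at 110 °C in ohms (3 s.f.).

A = π(d/2)² = π(6.7500e-04 m)² = 1.4314e-06 m²
L = m/(density·A) = 7.92/(8920×1.4314e-06) = 620.3 m
R = ρL/A = (1.61×10^-8)(620.3)/(1.4314e-06) = 6.977 Ω
R(110 °C) = 6.977 × (1 + 0.004×85) = 9.35 Ω

9.35 Ω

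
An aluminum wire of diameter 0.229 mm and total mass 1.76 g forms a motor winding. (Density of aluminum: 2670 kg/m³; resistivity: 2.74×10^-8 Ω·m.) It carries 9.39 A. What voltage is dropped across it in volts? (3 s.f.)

100 V

A = π(d/2)² = π(1.1450e-04 m)² = 4.1187e-08 m²
L = m/(density·A) = 0.00176/(2670×4.1187e-08) = 16 m
R = ρL/A = (2.74×10^-8)(16)/(4.1187e-08) = 10.65 Ω
V = IR = 9.39 × 10.65 = 100 V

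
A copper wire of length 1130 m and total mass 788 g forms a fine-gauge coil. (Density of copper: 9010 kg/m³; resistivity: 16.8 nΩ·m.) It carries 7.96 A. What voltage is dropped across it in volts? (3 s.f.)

ρ = 16.8 nΩ·m = 1.68×10^-8 Ω·m
A = m/(density·L) = 0.788/(9010×1130) = 7.7397e-08 m²
R = ρL/A = (1.68×10^-8)(1130)/(7.7397e-08) = 245.3 Ω
V = IR = 7.96 × 245.3 = 1950 V

1950 V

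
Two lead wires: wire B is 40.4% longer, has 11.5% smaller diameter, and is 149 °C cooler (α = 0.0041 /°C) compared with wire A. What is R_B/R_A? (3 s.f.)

0.697

R ∝ ρL/d² with ρ ∝ (1+αΔT), so R_B/R_A = (1 + 40.4/100) × (1 − 11.5/100)⁻² × (1 − 0.0041×149)
= 1.404 × 1.277 × 0.3891 = 0.697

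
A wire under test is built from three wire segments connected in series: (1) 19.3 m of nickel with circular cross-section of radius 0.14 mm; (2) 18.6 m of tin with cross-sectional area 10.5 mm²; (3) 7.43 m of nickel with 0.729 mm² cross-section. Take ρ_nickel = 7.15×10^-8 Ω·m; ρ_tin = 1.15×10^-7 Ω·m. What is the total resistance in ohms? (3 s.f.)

23.3 Ω

Seg 1: A = πr² = π(1.4000e-04 m)² = 6.158e-08 m²
R_1 = (7.15×10^-8)(19.3)/(6.158e-08) = 22.41 Ω
Seg 2: A = 10.5 mm² = 1.050e-05 m²
R_2 = (1.15×10^-7)(18.6)/(1.050e-05) = 0.2037 Ω
Seg 3: A = 0.729 mm² = 7.290e-07 m²
R_3 = (7.15×10^-8)(7.43)/(7.290e-07) = 0.7287 Ω
R_total = R_1 + R_2 + R_3 = 23.3 Ω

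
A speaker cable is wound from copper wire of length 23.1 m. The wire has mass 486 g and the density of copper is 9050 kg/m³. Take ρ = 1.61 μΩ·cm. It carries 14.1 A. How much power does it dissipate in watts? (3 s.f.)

ρ = 1.61 μΩ·cm = 1.61×10^-8 Ω·m
A = m/(density·L) = 0.486/(9050×23.1) = 2.3247e-06 m²
R = ρL/A = (1.61×10^-8)(23.1)/(2.3247e-06) = 0.16 Ω
P = I²R = (14.1)² × 0.16 = 31.8 W

31.8 W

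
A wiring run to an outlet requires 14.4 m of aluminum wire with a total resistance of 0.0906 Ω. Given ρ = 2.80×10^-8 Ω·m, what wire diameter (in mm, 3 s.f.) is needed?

2.38 mm

A = ρL/R = (2.80×10^-8)(14.4)/(0.0906) = 4.450e-06 m²
d = 2√(A/π) = 2.380e-03 m = 2.38 mm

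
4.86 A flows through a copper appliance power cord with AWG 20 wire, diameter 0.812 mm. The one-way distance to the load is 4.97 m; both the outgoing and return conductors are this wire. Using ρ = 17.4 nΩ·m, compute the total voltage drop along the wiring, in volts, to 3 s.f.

1.62 V

ρ = 17.4 nΩ·m = 1.74×10^-8 Ω·m
A = π(0.812/2 mm)² = π(4.0600e-04 m)² = 5.178e-07 m²
Total conductor length (both ways) L = 2 × 4.97 = 9.94 m
R = ρL/A = (1.74×10^-8)(9.94)/(5.178e-07) = 0.334 Ω
V = IR = 4.86 × 0.334 = 1.62 V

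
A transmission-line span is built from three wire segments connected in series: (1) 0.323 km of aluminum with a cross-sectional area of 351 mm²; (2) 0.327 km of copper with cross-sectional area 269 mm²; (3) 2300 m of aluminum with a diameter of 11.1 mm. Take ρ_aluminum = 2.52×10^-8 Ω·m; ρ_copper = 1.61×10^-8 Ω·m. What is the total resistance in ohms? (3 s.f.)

Seg 1: A = 351 mm² = 3.510e-04 m²
R_1 = (2.52×10^-8)(323)/(3.510e-04) = 0.02319 Ω
Seg 2: A = 269 mm² = 2.690e-04 m²
R_2 = (1.61×10^-8)(327)/(2.690e-04) = 0.01957 Ω
Seg 3: A = π(d/2)² = π(5.5500e-03 m)² = 9.677e-05 m²
R_3 = (2.52×10^-8)(2300)/(9.677e-05) = 0.599 Ω
R_total = R_1 + R_2 + R_3 = 0.642 Ω

0.642 Ω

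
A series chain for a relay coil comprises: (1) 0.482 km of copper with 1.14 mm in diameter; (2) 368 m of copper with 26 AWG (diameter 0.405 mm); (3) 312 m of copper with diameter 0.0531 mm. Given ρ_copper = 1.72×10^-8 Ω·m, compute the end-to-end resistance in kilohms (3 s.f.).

Seg 1: A = π(d/2)² = π(5.7000e-04 m)² = 1.021e-06 m²
R_1 = (1.72×10^-8)(482)/(1.021e-06) = 8.122 Ω
Seg 2: A = π(0.405/2 mm)² = π(2.0250e-04 m)² = 1.288e-07 m²
R_2 = (1.72×10^-8)(368)/(1.288e-07) = 49.13 Ω
Seg 3: A = π(d/2)² = π(2.6550e-05 m)² = 2.215e-09 m²
R_3 = (1.72×10^-8)(312)/(2.215e-09) = 2423 Ω
R_total = R_1 + R_2 + R_3 = 2.48 kΩ

2.48 kΩ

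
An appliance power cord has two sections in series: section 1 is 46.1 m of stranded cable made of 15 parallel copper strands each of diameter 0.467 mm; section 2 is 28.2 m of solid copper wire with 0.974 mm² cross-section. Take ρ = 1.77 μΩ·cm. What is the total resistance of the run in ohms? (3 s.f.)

ρ = 1.77 μΩ·cm = 1.77×10^-8 Ω·m
Section 1: A_strand = π(2.3350e-04)² = 1.713e-07 m²; R₁ = ρL/(N·A_s) = (1.77×10^-8)(46.1)/(15×1.713e-07) = 0.3176 Ω
Section 2: A = 0.974 mm² = 9.740e-07 m²
R₂ = (1.77×10^-8)(28.2)/(9.740e-07) = 0.5125 Ω
R = R₁ + R₂ = 0.830 Ω

0.830 Ω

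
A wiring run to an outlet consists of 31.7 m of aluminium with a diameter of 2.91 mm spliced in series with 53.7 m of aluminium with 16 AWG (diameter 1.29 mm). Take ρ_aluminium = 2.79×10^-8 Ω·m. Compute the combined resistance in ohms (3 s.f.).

Segment 1: A = π(d/2)² = π(1.4550e-03 m)² = 6.651e-06 m²
R₁ = ρL/A = (2.79×10^-8)(31.7)/(6.651e-06) = 0.133 Ω
Segment 2: A = π(1.29/2 mm)² = π(6.4500e-04 m)² = 1.307e-06 m²
R₂ = (2.79×10^-8)(53.7)/(1.307e-06) = 1.146 Ω
R = R₁ + R₂ = 1.28 Ω

1.28 Ω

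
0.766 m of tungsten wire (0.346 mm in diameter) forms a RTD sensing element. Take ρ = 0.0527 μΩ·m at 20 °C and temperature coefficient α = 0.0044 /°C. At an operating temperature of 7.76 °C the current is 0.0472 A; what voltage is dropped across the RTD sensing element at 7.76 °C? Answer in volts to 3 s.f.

ρ = 0.0527 μΩ·m = 5.27×10^-8 Ω·m
A = π(d/2)² = π(1.7300e-04 m)² = 9.402e-08 m²
R₍20₎ = ρL/A = (5.27×10^-8)(0.766)/(9.402e-08) = 0.4293 Ω
R₍7.76₎ = R₍20₎(1 + αΔT) = 0.4293 × (1 + 0.0044×-12.2) = 0.4062 Ω
V = IR = 0.0472 × 0.4062 = 0.0192 V

0.0192 V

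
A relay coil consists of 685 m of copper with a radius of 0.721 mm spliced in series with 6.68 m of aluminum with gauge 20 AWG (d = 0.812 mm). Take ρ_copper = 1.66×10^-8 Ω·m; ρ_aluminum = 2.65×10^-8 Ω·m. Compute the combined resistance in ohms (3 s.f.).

7.30 Ω

Segment 1: A = πr² = π(7.2100e-04 m)² = 1.633e-06 m²
R₁ = ρL/A = (1.66×10^-8)(685)/(1.633e-06) = 6.963 Ω
Segment 2: A = π(0.812/2 mm)² = π(4.0600e-04 m)² = 5.178e-07 m²
R₂ = (2.65×10^-8)(6.68)/(5.178e-07) = 0.3418 Ω
R = R₁ + R₂ = 7.30 Ω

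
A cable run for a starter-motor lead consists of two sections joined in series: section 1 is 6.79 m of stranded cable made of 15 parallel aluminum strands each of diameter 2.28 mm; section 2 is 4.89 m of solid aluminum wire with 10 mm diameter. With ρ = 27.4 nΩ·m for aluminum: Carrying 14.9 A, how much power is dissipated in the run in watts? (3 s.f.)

1.05 W

ρ = 27.4 nΩ·m = 2.74×10^-8 Ω·m
Section 1: A_strand = π(1.1400e-03)² = 4.083e-06 m²; R₁ = ρL/(N·A_s) = (2.74×10^-8)(6.79)/(15×4.083e-06) = 0.003038 Ω
Section 2: A = π(d/2)² = π(5.0000e-03 m)² = 7.854e-05 m²
R₂ = (2.74×10^-8)(4.89)/(7.854e-05) = 0.001706 Ω
R = R₁ + R₂ = 0.004744 Ω
P = I²R = (14.9)² × 0.004744 = 1.05 W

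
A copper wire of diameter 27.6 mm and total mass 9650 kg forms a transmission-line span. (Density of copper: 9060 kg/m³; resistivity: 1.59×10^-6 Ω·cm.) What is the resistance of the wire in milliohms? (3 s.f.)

ρ = 1.59×10^-6 Ω·cm = 1.59×10^-8 Ω·m
A = π(d/2)² = π(1.3800e-02 m)² = 5.9828e-04 m²
L = m/(density·A) = 9650/(9060×5.9828e-04) = 1780 m
R = ρL/A = (1.59×10^-8)(1780)/(5.9828e-04) = 47.3 mΩ

47.3 mΩ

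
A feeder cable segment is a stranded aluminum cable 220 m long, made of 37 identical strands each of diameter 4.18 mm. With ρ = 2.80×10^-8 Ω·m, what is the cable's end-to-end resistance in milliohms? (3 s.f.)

A_strand = π(2.0900e-03 m)² = 1.372e-05 m²
R_strand = ρL/A = (2.80×10^-8)(220)/(1.372e-05) = 0.4489 Ω
R_total = R_strand/N = 0.4489/37 = 12.1 mΩ

12.1 mΩ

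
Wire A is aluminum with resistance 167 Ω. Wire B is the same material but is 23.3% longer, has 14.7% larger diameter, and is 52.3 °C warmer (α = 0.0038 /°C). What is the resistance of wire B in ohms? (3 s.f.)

188 Ω

R ∝ ρL/d² with ρ ∝ (1+αΔT), so R_B/R_A = (1 + 23.3/100) × (1 + 14.7/100)⁻² × (1 + 0.0038×52.3)
= 1.233 × 0.7601 × 1.199 = 1.123
R_B = 1.123 × 167 = 188 Ω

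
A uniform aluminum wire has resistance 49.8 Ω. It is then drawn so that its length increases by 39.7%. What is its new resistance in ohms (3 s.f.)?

97.2 Ω

k = 1 + 39.7/100 = 1.397; volume constant ⇒ A' = A/k, so R' = k²R.
R' = 1.952 × 49.8 = 97.2 Ω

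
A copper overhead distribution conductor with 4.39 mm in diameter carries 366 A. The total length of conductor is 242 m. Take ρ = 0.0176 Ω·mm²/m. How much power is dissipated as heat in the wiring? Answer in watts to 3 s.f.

ρ = 0.0176 Ω·mm²/m = 1.76×10^-8 Ω·m
A = π(d/2)² = π(2.1950e-03 m)² = 1.514e-05 m²
R = ρL/A = (1.76×10^-8)(242)/(1.514e-05) = 0.2814 Ω
P = I²R = (366)² × 0.2814 = 37700 W

37700 W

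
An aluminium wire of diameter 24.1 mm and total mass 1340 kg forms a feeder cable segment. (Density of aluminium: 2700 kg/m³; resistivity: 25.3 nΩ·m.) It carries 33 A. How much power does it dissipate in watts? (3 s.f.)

65.7 W

ρ = 25.3 nΩ·m = 2.53×10^-8 Ω·m
A = π(d/2)² = π(1.2050e-02 m)² = 4.5617e-04 m²
L = m/(density·A) = 1340/(2700×4.5617e-04) = 1088 m
R = ρL/A = (2.53×10^-8)(1088)/(4.5617e-04) = 0.06034 Ω
P = I²R = (33)² × 0.06034 = 65.7 W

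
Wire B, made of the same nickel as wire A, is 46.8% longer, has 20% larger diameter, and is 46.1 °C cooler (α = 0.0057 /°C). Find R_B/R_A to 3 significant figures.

R ∝ ρL/d² with ρ ∝ (1+αΔT), so R_B/R_A = (1 + 46.8/100) × (1 + 20/100)⁻² × (1 − 0.0057×46.1)
= 1.468 × 0.6944 × 0.7372 = 0.752

0.752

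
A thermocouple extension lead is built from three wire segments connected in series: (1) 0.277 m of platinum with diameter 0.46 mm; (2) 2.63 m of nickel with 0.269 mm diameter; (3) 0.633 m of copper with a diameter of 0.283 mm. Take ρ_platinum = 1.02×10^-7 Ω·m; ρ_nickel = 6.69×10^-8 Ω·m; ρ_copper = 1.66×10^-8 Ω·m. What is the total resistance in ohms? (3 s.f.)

Seg 1: A = π(d/2)² = π(2.3000e-04 m)² = 1.662e-07 m²
R_1 = (1.02×10^-7)(0.277)/(1.662e-07) = 0.17 Ω
Seg 2: A = π(d/2)² = π(1.3450e-04 m)² = 5.683e-08 m²
R_2 = (6.69×10^-8)(2.63)/(5.683e-08) = 3.096 Ω
Seg 3: A = π(d/2)² = π(1.4150e-04 m)² = 6.290e-08 m²
R_3 = (1.66×10^-8)(0.633)/(6.290e-08) = 0.1671 Ω
R_total = R_1 + R_2 + R_3 = 3.43 Ω

3.43 Ω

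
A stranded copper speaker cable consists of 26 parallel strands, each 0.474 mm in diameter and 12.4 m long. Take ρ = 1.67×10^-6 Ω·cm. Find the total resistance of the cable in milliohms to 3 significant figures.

ρ = 1.67×10^-6 Ω·cm = 1.67×10^-8 Ω·m
A_strand = π(2.3700e-04 m)² = 1.765e-07 m²
R_strand = ρL/A = (1.67×10^-8)(12.4)/(1.765e-07) = 1.174 Ω
R_total = R_strand/N = 1.174/26 = 45.1 mΩ

45.1 mΩ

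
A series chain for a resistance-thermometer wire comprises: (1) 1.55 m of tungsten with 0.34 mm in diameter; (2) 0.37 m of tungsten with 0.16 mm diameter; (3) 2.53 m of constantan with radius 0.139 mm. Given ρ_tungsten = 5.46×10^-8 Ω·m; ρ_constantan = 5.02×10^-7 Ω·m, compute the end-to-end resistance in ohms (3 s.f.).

Seg 1: A = π(d/2)² = π(1.7000e-04 m)² = 9.079e-08 m²
R_1 = (5.46×10^-8)(1.55)/(9.079e-08) = 0.9321 Ω
Seg 2: A = π(d/2)² = π(8.0000e-05 m)² = 2.011e-08 m²
R_2 = (5.46×10^-8)(0.37)/(2.011e-08) = 1.005 Ω
Seg 3: A = πr² = π(1.3900e-04 m)² = 6.070e-08 m²
R_3 = (5.02×10^-7)(2.53)/(6.070e-08) = 20.92 Ω
R_total = R_1 + R_2 + R_3 = 22.9 Ω

22.9 Ω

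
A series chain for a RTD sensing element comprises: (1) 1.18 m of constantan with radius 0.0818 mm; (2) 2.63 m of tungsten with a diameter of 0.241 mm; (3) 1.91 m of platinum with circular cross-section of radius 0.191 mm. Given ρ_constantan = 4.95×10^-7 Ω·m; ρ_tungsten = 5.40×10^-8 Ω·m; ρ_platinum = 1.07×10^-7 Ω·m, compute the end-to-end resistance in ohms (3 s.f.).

32.7 Ω

Seg 1: A = πr² = π(8.1800e-05 m)² = 2.102e-08 m²
R_1 = (4.95×10^-7)(1.18)/(2.102e-08) = 27.79 Ω
Seg 2: A = π(d/2)² = π(1.2050e-04 m)² = 4.562e-08 m²
R_2 = (5.40×10^-8)(2.63)/(4.562e-08) = 3.113 Ω
Seg 3: A = πr² = π(1.9100e-04 m)² = 1.146e-07 m²
R_3 = (1.07×10^-7)(1.91)/(1.146e-07) = 1.783 Ω
R_total = R_1 + R_2 + R_3 = 32.7 Ω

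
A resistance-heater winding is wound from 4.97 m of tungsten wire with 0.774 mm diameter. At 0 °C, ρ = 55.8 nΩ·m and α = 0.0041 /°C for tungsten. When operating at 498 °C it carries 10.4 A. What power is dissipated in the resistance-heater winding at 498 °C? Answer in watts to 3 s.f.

ρ = 55.8 nΩ·m = 5.58×10^-8 Ω·m
A = π(d/2)² = π(3.8700e-04 m)² = 4.705e-07 m²
R₍0₎ = ρL/A = (5.58×10^-8)(4.97)/(4.705e-07) = 0.5894 Ω
R₍498₎ = R₍0₎(1 + αΔT) = 0.5894 × (1 + 0.0041×498) = 1.793 Ω
P = I²R = (10.4)² × 1.793 = 194 W

194 W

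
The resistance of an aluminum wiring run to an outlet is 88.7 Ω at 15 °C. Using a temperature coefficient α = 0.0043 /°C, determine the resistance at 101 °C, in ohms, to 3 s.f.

122 Ω

ΔT = 101 − 15 = 86 °C
R = R₀(1 + αΔT) = 88.7 × (1 + 0.0043×86) = 88.7 × 1.37 = 122 Ω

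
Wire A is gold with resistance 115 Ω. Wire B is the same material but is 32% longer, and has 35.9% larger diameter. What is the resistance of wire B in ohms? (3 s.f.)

82.2 Ω

R ∝ L/d², so R_B/R_A = (1 + 32/100) × (1 + 35.9/100)⁻²
= 1.32 × 0.5414 = 0.7147
R_B = 0.7147 × 115 = 82.2 Ω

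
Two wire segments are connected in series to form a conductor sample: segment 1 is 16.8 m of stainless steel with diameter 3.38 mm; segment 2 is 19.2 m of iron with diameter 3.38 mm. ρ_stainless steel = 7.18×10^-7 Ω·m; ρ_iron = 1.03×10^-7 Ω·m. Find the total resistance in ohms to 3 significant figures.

Segment 1: A = π(d/2)² = π(1.6900e-03 m)² = 8.973e-06 m²
R₁ = ρL/A = (7.18×10^-7)(16.8)/(8.973e-06) = 1.344 Ω
R₂ = (1.03×10^-7)(19.2)/(8.973e-06) = 0.2204 Ω
R = R₁ + R₂ = 1.56 Ω

1.56 Ω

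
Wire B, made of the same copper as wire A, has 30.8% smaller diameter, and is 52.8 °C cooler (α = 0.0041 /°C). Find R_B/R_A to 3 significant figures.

R ∝ ρL/d² with ρ ∝ (1+αΔT), so R_B/R_A = (1 − 30.8/100)⁻² × (1 − 0.0041×52.8)
= 2.088 × 0.7835 = 1.64

1.64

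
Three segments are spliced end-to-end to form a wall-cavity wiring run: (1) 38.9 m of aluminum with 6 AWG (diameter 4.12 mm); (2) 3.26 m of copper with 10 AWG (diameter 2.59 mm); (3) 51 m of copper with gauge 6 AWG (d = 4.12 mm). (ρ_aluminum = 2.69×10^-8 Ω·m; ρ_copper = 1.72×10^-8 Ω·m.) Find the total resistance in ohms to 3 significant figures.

Seg 1: A = π(4.12/2 mm)² = π(2.0600e-03 m)² = 1.333e-05 m²
R_1 = (2.69×10^-8)(38.9)/(1.333e-05) = 0.07849 Ω
Seg 2: A = π(2.59/2 mm)² = π(1.2950e-03 m)² = 5.269e-06 m²
R_2 = (1.72×10^-8)(3.26)/(5.269e-06) = 0.01064 Ω
Seg 3: A = π(4.12/2 mm)² = π(2.0600e-03 m)² = 1.333e-05 m²
R_3 = (1.72×10^-8)(51)/(1.333e-05) = 0.0658 Ω
R_total = R_1 + R_2 + R_3 = 0.155 Ω

0.155 Ω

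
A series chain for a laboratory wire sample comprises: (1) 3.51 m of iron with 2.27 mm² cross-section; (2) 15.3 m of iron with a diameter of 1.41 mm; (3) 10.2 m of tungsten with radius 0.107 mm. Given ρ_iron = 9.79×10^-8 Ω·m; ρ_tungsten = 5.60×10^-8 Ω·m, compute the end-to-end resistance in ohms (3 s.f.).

Seg 1: A = 2.27 mm² = 2.270e-06 m²
R_1 = (9.79×10^-8)(3.51)/(2.270e-06) = 0.1514 Ω
Seg 2: A = π(d/2)² = π(7.0500e-04 m)² = 1.561e-06 m²
R_2 = (9.79×10^-8)(15.3)/(1.561e-06) = 0.9593 Ω
Seg 3: A = πr² = π(1.0700e-04 m)² = 3.597e-08 m²
R_3 = (5.60×10^-8)(10.2)/(3.597e-08) = 15.88 Ω
R_total = R_1 + R_2 + R_3 = 17.0 Ω

17.0 Ω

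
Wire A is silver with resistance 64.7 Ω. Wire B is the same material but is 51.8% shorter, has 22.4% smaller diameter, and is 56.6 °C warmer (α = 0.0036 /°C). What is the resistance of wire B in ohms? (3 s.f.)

R ∝ ρL/d² with ρ ∝ (1+αΔT), so R_B/R_A = (1 − 51.8/100) × (1 − 22.4/100)⁻² × (1 + 0.0036×56.6)
= 0.482 × 1.661 × 1.204 = 0.9635
R_B = 0.9635 × 64.7 = 62.3 Ω

62.3 Ω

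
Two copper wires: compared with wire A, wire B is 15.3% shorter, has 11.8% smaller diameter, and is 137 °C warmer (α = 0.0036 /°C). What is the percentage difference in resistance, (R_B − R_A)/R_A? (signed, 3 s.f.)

62.6%

R ∝ ρL/d² with ρ ∝ (1+αΔT), so R_B/R_A = (1 − 15.3/100) × (1 − 11.8/100)⁻² × (1 + 0.0036×137)
= 0.847 × 1.286 × 1.493 = 1.626
(R_B − R_A)/R_A = 1.626 − 1 = 62.6%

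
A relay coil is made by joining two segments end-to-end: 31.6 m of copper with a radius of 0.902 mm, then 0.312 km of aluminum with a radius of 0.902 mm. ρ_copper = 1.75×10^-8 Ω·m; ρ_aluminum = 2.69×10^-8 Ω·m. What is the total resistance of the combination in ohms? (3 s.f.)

Segment 1: A = πr² = π(9.0200e-04 m)² = 2.556e-06 m²
R₁ = ρL/A = (1.75×10^-8)(31.6)/(2.556e-06) = 0.2164 Ω
R₂ = (2.69×10^-8)(312)/(2.556e-06) = 3.284 Ω
R = R₁ + R₂ = 3.50 Ω

3.50 Ω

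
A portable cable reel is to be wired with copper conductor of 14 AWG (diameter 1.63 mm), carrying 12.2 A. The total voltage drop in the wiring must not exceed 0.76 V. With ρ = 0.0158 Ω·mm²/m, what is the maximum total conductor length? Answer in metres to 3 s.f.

8.23 m

ρ = 0.0158 Ω·mm²/m = 1.58×10^-8 Ω·m
A = π(1.63/2 mm)² = π(8.1500e-04 m)² = 2.087e-06 m²
L_max = V_max·A/(1·ρI) = (0.76)(2.087e-06)/(1.58×10^-8×12.2) = 8.23 m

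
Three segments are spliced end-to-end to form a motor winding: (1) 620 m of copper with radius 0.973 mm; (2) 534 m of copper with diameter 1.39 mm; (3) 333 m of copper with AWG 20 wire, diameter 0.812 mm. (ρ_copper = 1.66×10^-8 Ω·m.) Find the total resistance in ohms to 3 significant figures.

20.0 Ω

Seg 1: A = πr² = π(9.7300e-04 m)² = 2.974e-06 m²
R_1 = (1.66×10^-8)(620)/(2.974e-06) = 3.46 Ω
Seg 2: A = π(d/2)² = π(6.9500e-04 m)² = 1.517e-06 m²
R_2 = (1.66×10^-8)(534)/(1.517e-06) = 5.842 Ω
Seg 3: A = π(0.812/2 mm)² = π(4.0600e-04 m)² = 5.178e-07 m²
R_3 = (1.66×10^-8)(333)/(5.178e-07) = 10.67 Ω
R_total = R_1 + R_2 + R_3 = 20.0 Ω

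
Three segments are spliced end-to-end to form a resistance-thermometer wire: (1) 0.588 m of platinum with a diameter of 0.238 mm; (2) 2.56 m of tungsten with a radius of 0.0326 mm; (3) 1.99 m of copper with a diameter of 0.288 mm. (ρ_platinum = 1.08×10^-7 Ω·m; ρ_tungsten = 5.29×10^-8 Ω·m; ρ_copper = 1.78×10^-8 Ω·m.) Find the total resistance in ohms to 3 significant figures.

42.5 Ω

Seg 1: A = π(d/2)² = π(1.1900e-04 m)² = 4.449e-08 m²
R_1 = (1.08×10^-7)(0.588)/(4.449e-08) = 1.427 Ω
Seg 2: A = πr² = π(3.2600e-05 m)² = 3.339e-09 m²
R_2 = (5.29×10^-8)(2.56)/(3.339e-09) = 40.56 Ω
Seg 3: A = π(d/2)² = π(1.4400e-04 m)² = 6.514e-08 m²
R_3 = (1.78×10^-8)(1.99)/(6.514e-08) = 0.5437 Ω
R_total = R_1 + R_2 + R_3 = 42.5 Ω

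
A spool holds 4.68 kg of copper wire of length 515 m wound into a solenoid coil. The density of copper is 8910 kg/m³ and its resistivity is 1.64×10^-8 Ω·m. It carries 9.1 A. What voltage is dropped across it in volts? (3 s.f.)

75.4 V

A = m/(density·L) = 4.68/(8910×515) = 1.0199e-06 m²
R = ρL/A = (1.64×10^-8)(515)/(1.0199e-06) = 8.281 Ω
V = IR = 9.1 × 8.281 = 75.4 V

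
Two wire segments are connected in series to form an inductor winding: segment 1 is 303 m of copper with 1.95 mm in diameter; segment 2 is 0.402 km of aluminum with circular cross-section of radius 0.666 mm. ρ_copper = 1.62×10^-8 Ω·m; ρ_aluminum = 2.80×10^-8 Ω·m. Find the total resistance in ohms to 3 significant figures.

Segment 1: A = π(d/2)² = π(9.7500e-04 m)² = 2.986e-06 m²
R₁ = ρL/A = (1.62×10^-8)(303)/(2.986e-06) = 1.644 Ω
Segment 2: A = πr² = π(6.6600e-04 m)² = 1.393e-06 m²
R₂ = (2.80×10^-8)(402)/(1.393e-06) = 8.078 Ω
R = R₁ + R₂ = 9.72 Ω

9.72 Ω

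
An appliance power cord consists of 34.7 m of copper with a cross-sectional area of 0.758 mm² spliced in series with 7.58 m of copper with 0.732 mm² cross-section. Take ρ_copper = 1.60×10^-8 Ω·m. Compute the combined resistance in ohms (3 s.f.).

Segment 1: A = 0.758 mm² = 7.580e-07 m²
R₁ = ρL/A = (1.60×10^-8)(34.7)/(7.580e-07) = 0.7325 Ω
Segment 2: A = 0.732 mm² = 7.320e-07 m²
R₂ = (1.60×10^-8)(7.58)/(7.320e-07) = 0.1657 Ω
R = R₁ + R₂ = 0.898 Ω

0.898 Ω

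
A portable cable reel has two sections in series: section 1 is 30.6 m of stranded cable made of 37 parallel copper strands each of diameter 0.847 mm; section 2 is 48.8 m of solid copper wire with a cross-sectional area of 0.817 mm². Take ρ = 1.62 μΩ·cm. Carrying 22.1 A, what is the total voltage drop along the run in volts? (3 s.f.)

ρ = 1.62 μΩ·cm = 1.62×10^-8 Ω·m
Section 1: A_strand = π(4.2350e-04)² = 5.635e-07 m²; R₁ = ρL/(N·A_s) = (1.62×10^-8)(30.6)/(37×5.635e-07) = 0.02378 Ω
Section 2: A = 0.817 mm² = 8.170e-07 m²
R₂ = (1.62×10^-8)(48.8)/(8.170e-07) = 0.9676 Ω
R = R₁ + R₂ = 0.9914 Ω
V = IR = 22.1 × 0.9914 = 21.9 V

21.9 V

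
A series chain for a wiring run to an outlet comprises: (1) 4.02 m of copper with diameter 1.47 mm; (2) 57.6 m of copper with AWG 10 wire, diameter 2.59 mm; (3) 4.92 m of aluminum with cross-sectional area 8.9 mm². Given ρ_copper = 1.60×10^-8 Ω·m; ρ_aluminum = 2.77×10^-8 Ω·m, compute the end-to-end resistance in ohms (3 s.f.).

0.228 Ω

Seg 1: A = π(d/2)² = π(7.3500e-04 m)² = 1.697e-06 m²
R_1 = (1.60×10^-8)(4.02)/(1.697e-06) = 0.0379 Ω
Seg 2: A = π(2.59/2 mm)² = π(1.2950e-03 m)² = 5.269e-06 m²
R_2 = (1.60×10^-8)(57.6)/(5.269e-06) = 0.1749 Ω
Seg 3: A = 8.9 mm² = 8.900e-06 m²
R_3 = (2.77×10^-8)(4.92)/(8.900e-06) = 0.01531 Ω
R_total = R_1 + R_2 + R_3 = 0.228 Ω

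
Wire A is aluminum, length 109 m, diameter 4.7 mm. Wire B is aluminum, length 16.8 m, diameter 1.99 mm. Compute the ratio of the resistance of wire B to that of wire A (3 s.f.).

0.860

R ∝ ρL/d², so R_B/R_A = (L_B/L_A) × (d_A/d_B)²
= (16.8/109) × (4.7/1.99)² = 0.860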